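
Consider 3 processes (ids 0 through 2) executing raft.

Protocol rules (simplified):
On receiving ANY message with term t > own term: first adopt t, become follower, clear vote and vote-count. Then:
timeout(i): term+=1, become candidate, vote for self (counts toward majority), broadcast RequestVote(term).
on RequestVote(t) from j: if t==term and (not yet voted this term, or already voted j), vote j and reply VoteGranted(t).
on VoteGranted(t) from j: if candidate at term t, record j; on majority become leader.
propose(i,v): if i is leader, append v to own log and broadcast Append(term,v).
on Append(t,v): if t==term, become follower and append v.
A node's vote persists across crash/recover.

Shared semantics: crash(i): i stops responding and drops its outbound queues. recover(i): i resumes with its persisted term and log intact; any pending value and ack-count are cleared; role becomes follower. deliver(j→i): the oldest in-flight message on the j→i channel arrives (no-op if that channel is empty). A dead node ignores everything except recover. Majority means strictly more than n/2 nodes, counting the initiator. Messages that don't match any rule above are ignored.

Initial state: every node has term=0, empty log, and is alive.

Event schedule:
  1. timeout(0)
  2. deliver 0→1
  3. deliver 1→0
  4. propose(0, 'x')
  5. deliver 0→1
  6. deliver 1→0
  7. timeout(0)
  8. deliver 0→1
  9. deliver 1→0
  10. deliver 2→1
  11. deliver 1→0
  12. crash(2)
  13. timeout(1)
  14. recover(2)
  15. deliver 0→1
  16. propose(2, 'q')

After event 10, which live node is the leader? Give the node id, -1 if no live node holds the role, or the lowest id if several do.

0

1. timeout(0):  <0:cand t1 ->
2. deliver 0→1:  <1:foll t1 ->
3. deliver 1→0:  <0:lead t1 ->
4. propose(0,'x'):  <0:lead t1 x>
5. deliver 0→1:  <1:foll t1 x>
6. deliver 1→0:  nop
7. timeout(0):  <0:cand t2 x>
8. deliver 0→1:  <1:foll t2 x>
9. deliver 1→0:  <0:lead t2 x>
10. deliver 2→1:  nop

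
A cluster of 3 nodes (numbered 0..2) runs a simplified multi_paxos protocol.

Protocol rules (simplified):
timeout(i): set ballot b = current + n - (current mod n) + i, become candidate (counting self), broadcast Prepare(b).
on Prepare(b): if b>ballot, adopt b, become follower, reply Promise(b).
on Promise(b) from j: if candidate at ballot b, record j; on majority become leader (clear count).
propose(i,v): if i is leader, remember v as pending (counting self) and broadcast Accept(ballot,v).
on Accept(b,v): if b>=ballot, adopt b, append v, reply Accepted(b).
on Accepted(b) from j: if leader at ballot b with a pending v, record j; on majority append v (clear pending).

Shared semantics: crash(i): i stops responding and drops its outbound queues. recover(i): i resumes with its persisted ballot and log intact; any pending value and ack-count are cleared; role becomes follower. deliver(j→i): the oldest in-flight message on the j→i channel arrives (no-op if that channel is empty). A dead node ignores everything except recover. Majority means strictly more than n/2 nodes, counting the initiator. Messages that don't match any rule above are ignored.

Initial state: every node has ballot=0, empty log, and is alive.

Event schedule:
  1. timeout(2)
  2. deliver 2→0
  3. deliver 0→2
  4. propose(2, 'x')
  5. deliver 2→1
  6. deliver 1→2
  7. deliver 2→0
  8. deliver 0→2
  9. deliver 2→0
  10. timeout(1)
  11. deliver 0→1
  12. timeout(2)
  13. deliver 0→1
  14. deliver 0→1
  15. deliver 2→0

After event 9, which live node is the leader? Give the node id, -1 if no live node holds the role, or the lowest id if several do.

2

1. timeout(2):  <2:cand b5 ->
2. deliver 2→0:  <0:foll b5 ->
3. deliver 0→2:  <2:lead b5 ->
4. propose(2,'x'):  nop
5. deliver 2→1:  <1:foll b5 ->
6. deliver 1→2:  nop
7. deliver 2→0:  <0:foll b5 x>
8. deliver 0→2:  <2:lead b5 x>
9. deliver 2→0:  nop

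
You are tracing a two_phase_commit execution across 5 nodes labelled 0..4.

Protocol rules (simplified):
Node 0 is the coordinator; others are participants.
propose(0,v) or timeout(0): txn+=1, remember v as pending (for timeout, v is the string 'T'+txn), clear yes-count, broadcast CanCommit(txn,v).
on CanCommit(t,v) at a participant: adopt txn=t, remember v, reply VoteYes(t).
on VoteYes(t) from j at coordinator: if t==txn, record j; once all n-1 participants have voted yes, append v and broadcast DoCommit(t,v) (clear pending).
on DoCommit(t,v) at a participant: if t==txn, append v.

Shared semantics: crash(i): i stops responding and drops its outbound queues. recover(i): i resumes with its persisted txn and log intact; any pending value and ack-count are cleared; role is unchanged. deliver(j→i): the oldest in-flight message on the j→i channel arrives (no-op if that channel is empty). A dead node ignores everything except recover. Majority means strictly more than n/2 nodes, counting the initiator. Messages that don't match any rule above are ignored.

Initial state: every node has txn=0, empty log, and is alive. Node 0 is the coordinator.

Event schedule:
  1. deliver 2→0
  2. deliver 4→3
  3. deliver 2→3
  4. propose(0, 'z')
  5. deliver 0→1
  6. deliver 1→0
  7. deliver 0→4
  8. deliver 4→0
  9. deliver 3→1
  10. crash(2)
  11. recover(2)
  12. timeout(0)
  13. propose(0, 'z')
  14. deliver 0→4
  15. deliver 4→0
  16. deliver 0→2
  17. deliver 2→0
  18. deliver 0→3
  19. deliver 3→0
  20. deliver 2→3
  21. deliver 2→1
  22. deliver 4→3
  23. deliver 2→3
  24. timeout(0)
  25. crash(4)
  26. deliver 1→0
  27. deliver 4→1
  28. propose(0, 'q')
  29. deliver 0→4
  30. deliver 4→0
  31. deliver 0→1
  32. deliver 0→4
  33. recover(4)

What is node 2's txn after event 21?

1. deliver 2→0:  nop
2. deliver 4→3:  nop
3. deliver 2→3:  nop
4. propose(0,'z'):  <0:coor t1 ->
5. deliver 0→1:  <1:part t1 ->
6. deliver 1→0:  nop
7. deliver 0→4:  <4:part t1 ->
8. deliver 4→0:  nop
9. deliver 3→1:  nop
10. crash(2):  <2:✗part t0 ->
11. recover(2):  <2:part t0 ->
12. timeout(0):  <0:coor t2 ->
13. propose(0,'z'):  <0:coor t3 ->
14. deliver 0→4:  <4:part t2 ->
15. deliver 4→0:  nop
16. deliver 0→2:  <2:part t1 ->
17. deliver 2→0:  nop
18. deliver 0→3:  <3:part t1 ->
19. deliver 3→0:  nop
20. deliver 2→3:  nop
21. deliver 2→1:  nop

1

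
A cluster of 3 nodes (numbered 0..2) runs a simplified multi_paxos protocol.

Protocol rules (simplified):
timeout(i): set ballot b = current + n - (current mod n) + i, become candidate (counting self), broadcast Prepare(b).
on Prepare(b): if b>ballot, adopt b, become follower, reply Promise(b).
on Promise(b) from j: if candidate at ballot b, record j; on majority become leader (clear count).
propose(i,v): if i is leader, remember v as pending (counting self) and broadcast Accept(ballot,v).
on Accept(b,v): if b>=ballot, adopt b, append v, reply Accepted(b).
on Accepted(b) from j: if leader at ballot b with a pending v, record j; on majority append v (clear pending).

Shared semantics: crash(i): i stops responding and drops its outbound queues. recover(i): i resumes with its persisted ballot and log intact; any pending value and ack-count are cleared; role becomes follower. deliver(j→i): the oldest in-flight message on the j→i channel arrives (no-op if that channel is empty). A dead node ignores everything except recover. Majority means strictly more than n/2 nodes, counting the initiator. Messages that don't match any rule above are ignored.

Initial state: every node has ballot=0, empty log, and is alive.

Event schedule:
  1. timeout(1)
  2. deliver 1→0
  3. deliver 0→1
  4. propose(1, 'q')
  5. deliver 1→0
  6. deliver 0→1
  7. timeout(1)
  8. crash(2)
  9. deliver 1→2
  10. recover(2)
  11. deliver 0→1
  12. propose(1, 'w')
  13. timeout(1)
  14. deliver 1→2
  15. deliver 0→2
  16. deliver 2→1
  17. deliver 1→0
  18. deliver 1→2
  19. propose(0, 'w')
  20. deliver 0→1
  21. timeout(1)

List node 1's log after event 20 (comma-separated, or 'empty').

after 1 — timeout(1): n1:cand/b4/[-]
after 2 — deliver 1→0: n0:foll/b4/[-]
after 3 — deliver 0→1: n1:lead/b4/[-]
after 4 — propose(1,'q'): ·
after 5 — deliver 1→0: n0:foll/b4/[q]
after 6 — deliver 0→1: n1:lead/b4/[q]
after 7 — timeout(1): n1:cand/b7/[q]
after 8 — crash(2): n2:✗foll/b0/[-]
after 9 — deliver 1→2: ·
after 10 — recover(2): n2:foll/b0/[-]
after 11 — deliver 0→1: ·
after 12 — propose(1,'w'): ·
after 13 — timeout(1): n1:cand/b10/[q]
after 14 — deliver 1→2: n2:foll/b4/[-]
after 15 — deliver 0→2: ·
after 16 — deliver 2→1: ·
after 17 — deliver 1→0: n0:foll/b7/[q]
after 18 — deliver 1→2: n2:foll/b4/[q]
after 19 — propose(0,'w'): ·
after 20 — deliver 0→1: ·

q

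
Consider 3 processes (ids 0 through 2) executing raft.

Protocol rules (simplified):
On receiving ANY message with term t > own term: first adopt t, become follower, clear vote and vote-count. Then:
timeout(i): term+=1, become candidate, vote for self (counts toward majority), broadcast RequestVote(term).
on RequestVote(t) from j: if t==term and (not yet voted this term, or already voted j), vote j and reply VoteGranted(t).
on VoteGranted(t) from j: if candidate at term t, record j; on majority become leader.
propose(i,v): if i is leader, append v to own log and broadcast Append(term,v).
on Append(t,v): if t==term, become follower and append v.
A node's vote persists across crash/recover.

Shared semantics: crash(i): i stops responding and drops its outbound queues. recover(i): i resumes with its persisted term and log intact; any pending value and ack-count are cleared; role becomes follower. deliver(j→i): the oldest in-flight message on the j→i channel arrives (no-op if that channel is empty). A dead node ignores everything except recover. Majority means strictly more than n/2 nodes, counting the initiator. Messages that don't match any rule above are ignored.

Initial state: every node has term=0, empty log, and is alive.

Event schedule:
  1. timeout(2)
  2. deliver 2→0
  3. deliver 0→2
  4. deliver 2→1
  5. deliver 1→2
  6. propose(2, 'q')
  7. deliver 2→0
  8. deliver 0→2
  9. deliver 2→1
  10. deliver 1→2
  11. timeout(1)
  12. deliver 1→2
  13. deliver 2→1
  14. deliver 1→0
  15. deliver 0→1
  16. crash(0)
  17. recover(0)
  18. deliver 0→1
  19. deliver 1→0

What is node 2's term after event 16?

e1 timeout(2): 2[cand,t=1,-]
e2 deliver 2→0: 0[foll,t=1,-]
e3 deliver 0→2: 2[lead,t=1,-]
e4 deliver 2→1: 1[foll,t=1,-]
e5 deliver 1→2: ·
e6 propose(2,'q'): 2[lead,t=1,q]
e7 deliver 2→0: 0[foll,t=1,q]
e8 deliver 0→2: ·
e9 deliver 2→1: 1[foll,t=1,q]
e10 deliver 1→2: ·
e11 timeout(1): 1[cand,t=2,q]
e12 deliver 1→2: 2[foll,t=2,q]
e13 deliver 2→1: 1[lead,t=2,q]
e14 deliver 1→0: 0[foll,t=2,q]
e15 deliver 0→1: ·
e16 crash(0): 0[✗foll,t=2,q]

2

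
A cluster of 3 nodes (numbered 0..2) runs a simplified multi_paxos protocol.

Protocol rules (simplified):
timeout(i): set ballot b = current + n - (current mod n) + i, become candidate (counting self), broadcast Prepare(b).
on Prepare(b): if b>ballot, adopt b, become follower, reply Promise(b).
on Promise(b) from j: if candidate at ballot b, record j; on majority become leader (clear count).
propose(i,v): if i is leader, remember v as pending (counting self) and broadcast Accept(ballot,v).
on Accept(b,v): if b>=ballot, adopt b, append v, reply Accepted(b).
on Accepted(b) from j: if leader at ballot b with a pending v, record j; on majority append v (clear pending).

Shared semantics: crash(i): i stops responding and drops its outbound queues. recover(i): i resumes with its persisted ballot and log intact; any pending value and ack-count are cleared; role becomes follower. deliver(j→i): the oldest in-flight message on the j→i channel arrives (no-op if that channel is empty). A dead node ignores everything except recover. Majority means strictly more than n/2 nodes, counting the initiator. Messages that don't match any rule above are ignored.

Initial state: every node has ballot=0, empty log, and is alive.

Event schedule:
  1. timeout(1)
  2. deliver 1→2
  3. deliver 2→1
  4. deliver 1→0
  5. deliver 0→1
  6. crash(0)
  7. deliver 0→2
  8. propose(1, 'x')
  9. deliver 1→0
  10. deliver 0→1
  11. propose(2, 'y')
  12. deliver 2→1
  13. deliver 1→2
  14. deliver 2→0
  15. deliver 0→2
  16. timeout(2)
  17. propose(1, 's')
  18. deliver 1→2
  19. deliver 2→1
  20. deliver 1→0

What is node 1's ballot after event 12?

after 1 — timeout(1): n1:cand/b4/[-]
after 2 — deliver 1→2: n2:foll/b4/[-]
after 3 — deliver 2→1: n1:lead/b4/[-]
after 4 — deliver 1→0: n0:foll/b4/[-]
after 5 — deliver 0→1: ·
after 6 — crash(0): n0:✗foll/b4/[-]
after 7 — deliver 0→2: ·
after 8 — propose(1,'x'): ·
after 9 — deliver 1→0: ·
after 10 — deliver 0→1: ·
after 11 — propose(2,'y'): ·
after 12 — deliver 2→1: ·

4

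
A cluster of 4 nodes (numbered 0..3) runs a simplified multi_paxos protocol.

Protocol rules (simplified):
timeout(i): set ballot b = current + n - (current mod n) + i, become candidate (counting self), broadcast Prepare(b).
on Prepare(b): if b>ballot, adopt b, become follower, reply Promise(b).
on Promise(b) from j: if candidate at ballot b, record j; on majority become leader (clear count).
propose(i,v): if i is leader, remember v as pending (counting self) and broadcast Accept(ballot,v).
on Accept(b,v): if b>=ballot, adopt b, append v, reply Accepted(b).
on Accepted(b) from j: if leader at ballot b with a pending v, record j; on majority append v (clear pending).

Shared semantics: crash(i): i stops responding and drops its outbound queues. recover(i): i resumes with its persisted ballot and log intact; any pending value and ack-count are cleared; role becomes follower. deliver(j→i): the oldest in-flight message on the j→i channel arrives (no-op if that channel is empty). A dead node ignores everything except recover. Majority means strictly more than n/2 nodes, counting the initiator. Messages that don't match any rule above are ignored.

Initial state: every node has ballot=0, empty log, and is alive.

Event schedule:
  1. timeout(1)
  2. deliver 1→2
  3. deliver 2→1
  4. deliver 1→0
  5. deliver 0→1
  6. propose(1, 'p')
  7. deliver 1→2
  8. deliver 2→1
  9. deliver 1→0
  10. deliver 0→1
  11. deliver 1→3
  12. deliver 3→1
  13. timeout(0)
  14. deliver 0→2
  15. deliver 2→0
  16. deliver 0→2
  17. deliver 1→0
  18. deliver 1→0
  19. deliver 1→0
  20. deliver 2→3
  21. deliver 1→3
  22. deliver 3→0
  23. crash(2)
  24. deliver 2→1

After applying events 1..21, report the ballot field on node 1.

5

1. timeout(1):  <1:cand b5 ->
2. deliver 1→2:  <2:foll b5 ->
3. deliver 2→1:  nop
4. deliver 1→0:  <0:foll b5 ->
5. deliver 0→1:  <1:lead b5 ->
6. propose(1,'p'):  nop
7. deliver 1→2:  <2:foll b5 p>
8. deliver 2→1:  nop
9. deliver 1→0:  <0:foll b5 p>
10. deliver 0→1:  <1:lead b5 p>
11. deliver 1→3:  <3:foll b5 ->
12. deliver 3→1:  nop
13. timeout(0):  <0:cand b8 p>
14. deliver 0→2:  <2:foll b8 p>
15. deliver 2→0:  nop
16. deliver 0→2:  nop
17. deliver 1→0:  nop
18. deliver 1→0:  nop
19. deliver 1→0:  nop
20. deliver 2→3:  nop
21. deliver 1→3:  <3:foll b5 p>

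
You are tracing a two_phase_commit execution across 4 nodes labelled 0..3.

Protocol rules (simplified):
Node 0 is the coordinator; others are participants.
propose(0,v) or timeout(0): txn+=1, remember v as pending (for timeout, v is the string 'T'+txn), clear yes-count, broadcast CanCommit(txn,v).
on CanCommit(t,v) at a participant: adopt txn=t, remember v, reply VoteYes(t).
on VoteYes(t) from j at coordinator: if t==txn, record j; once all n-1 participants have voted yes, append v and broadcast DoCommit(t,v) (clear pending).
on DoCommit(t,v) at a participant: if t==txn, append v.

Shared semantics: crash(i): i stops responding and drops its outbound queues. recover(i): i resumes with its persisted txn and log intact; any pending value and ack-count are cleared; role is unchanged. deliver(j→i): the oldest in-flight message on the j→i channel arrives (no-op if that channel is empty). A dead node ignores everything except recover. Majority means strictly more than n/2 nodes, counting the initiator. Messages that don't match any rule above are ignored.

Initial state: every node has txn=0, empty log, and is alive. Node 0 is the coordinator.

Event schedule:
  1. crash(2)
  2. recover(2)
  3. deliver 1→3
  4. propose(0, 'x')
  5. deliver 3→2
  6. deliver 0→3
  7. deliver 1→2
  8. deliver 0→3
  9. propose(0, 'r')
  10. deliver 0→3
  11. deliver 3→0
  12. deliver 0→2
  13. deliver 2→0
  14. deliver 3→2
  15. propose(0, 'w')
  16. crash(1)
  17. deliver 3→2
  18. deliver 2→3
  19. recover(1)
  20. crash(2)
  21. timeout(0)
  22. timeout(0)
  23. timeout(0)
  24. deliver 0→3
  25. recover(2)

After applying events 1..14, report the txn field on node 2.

1

e1 crash(2): 2[✗part,t=0,-]
e2 recover(2): 2[part,t=0,-]
e3 deliver 1→3: ·
e4 propose(0,'x'): 0[coor,t=1,-]
e5 deliver 3→2: ·
e6 deliver 0→3: 3[part,t=1,-]
e7 deliver 1→2: ·
e8 deliver 0→3: ·
e9 propose(0,'r'): 0[coor,t=2,-]
e10 deliver 0→3: 3[part,t=2,-]
e11 deliver 3→0: ·
e12 deliver 0→2: 2[part,t=1,-]
e13 deliver 2→0: ·
e14 deliver 3→2: ·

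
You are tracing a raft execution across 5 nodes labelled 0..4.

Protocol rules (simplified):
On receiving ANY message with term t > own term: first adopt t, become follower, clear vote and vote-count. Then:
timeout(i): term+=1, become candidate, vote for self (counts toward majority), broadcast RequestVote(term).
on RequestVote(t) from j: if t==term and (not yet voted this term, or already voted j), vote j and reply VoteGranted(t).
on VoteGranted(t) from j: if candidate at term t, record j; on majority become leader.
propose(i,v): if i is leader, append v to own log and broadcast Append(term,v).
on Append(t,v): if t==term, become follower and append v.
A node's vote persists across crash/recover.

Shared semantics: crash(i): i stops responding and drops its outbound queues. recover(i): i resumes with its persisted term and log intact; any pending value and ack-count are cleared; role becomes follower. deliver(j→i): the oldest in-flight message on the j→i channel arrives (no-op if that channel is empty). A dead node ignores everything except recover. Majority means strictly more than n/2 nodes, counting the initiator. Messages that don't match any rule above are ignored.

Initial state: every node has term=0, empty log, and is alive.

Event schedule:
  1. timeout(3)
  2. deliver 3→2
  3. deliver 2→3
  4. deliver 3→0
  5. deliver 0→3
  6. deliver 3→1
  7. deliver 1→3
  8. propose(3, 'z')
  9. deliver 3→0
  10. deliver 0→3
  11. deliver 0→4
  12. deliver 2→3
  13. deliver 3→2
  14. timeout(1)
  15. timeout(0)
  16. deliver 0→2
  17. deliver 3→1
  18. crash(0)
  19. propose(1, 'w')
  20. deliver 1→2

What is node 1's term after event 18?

2

1. timeout(3):  <3:cand t1 ->
2. deliver 3→2:  <2:foll t1 ->
3. deliver 2→3:  nop
4. deliver 3→0:  <0:foll t1 ->
5. deliver 0→3:  <3:lead t1 ->
6. deliver 3→1:  <1:foll t1 ->
7. deliver 1→3:  nop
8. propose(3,'z'):  <3:lead t1 z>
9. deliver 3→0:  <0:foll t1 z>
10. deliver 0→3:  nop
11. deliver 0→4:  nop
12. deliver 2→3:  nop
13. deliver 3→2:  <2:foll t1 z>
14. timeout(1):  <1:cand t2 ->
15. timeout(0):  <0:cand t2 z>
16. deliver 0→2:  <2:foll t2 z>
17. deliver 3→1:  nop
18. crash(0):  <0:✗cand t2 z>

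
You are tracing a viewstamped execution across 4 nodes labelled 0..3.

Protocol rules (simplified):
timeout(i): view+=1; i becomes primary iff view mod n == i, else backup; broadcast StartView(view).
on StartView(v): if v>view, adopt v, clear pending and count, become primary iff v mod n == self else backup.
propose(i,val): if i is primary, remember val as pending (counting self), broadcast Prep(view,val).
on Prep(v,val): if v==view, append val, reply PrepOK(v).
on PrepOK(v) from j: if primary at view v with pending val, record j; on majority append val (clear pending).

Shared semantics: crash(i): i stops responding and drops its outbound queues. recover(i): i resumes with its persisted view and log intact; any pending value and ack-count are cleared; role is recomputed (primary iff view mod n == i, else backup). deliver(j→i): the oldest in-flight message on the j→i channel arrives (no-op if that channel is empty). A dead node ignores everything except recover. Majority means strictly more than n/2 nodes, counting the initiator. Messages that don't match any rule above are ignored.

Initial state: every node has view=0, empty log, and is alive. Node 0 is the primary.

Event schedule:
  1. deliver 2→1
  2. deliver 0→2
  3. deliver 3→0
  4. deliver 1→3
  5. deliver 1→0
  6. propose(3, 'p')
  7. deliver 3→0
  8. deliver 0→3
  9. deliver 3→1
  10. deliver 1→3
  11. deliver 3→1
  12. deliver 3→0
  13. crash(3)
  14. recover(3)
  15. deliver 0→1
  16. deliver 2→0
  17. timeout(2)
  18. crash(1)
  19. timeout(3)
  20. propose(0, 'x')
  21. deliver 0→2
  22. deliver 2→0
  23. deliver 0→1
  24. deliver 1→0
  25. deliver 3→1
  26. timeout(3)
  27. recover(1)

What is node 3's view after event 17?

1. deliver 2→1:  nop
2. deliver 0→2:  nop
3. deliver 3→0:  nop
4. deliver 1→3:  nop
5. deliver 1→0:  nop
6. propose(3,'p'):  nop
7. deliver 3→0:  nop
8. deliver 0→3:  nop
9. deliver 3→1:  nop
10. deliver 1→3:  nop
11. deliver 3→1:  nop
12. deliver 3→0:  nop
13. crash(3):  <3:✗back v0 ->
14. recover(3):  <3:back v0 ->
15. deliver 0→1:  nop
16. deliver 2→0:  nop
17. timeout(2):  <2:back v1 ->

0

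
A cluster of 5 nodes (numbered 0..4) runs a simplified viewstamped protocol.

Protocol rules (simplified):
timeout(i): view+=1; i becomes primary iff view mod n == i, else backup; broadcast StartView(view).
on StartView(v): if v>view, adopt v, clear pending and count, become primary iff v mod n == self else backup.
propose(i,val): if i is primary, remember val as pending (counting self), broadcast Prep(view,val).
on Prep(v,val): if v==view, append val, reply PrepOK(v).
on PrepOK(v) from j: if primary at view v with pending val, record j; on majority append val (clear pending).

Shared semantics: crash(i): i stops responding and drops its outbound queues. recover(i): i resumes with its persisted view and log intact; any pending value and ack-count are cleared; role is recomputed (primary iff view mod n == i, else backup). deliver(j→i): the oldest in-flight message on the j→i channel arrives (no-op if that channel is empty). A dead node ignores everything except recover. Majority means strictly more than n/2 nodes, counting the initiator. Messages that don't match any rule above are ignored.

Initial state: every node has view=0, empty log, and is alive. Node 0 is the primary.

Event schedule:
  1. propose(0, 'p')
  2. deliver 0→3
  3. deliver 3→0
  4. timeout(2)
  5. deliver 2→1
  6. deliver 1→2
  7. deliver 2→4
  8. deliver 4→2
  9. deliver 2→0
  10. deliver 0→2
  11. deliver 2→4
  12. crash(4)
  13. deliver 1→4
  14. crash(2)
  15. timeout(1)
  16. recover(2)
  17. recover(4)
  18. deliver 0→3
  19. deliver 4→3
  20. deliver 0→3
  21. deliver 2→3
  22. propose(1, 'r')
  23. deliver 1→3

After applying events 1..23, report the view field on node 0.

1

1. propose(0,'p'):  nop
2. deliver 0→3:  <3:back v0 p>
3. deliver 3→0:  nop
4. timeout(2):  <2:back v1 ->
5. deliver 2→1:  <1:prim v1 ->
6. deliver 1→2:  nop
7. deliver 2→4:  <4:back v1 ->
8. deliver 4→2:  nop
9. deliver 2→0:  <0:back v1 ->
10. deliver 0→2:  nop
11. deliver 2→4:  nop
12. crash(4):  <4:✗back v1 ->
13. deliver 1→4:  nop
14. crash(2):  <2:✗back v1 ->
15. timeout(1):  <1:back v2 ->
16. recover(2):  <2:back v1 ->
17. recover(4):  <4:back v1 ->
18. deliver 0→3:  nop
19. deliver 4→3:  nop
20. deliver 0→3:  nop
21. deliver 2→3:  nop
22. propose(1,'r'):  nop
23. deliver 1→3:  <3:back v2 p>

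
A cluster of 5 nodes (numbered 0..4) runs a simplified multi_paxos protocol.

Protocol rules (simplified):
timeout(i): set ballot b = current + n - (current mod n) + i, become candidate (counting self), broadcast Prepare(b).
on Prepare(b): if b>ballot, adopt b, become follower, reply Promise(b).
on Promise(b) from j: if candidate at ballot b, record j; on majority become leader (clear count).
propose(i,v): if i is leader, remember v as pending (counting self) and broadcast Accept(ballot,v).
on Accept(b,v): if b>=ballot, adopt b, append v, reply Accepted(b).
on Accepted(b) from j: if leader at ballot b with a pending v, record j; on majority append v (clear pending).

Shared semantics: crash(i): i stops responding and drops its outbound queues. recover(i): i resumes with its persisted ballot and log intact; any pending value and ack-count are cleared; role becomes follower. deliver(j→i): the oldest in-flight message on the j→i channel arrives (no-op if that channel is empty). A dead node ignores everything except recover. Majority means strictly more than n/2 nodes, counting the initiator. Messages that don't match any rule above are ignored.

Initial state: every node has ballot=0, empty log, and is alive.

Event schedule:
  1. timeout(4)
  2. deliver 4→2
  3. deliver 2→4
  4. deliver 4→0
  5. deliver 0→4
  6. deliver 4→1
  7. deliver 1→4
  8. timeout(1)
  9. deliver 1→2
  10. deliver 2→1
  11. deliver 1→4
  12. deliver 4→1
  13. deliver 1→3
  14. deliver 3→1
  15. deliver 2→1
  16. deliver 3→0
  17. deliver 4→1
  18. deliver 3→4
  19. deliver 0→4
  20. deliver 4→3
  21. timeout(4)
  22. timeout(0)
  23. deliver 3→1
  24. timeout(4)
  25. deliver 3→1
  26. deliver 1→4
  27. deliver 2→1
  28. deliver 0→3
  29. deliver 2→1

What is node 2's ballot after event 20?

11

[1] timeout(4) → N4(cand b9 [-])
[2] deliver 4→2 → N2(foll b9 [-])
[3] deliver 2→4 → ∅
[4] deliver 4→0 → N0(foll b9 [-])
[5] deliver 0→4 → N4(lead b9 [-])
[6] deliver 4→1 → N1(foll b9 [-])
[7] deliver 1→4 → ∅
[8] timeout(1) → N1(cand b11 [-])
[9] deliver 1→2 → N2(foll b11 [-])
[10] deliver 2→1 → ∅
[11] deliver 1→4 → N4(foll b11 [-])
[12] deliver 4→1 → N1(lead b11 [-])
[13] deliver 1→3 → N3(foll b11 [-])
[14] deliver 3→1 → ∅
[15] deliver 2→1 → ∅
[16] deliver 3→0 → ∅
[17] deliver 4→1 → ∅
[18] deliver 3→4 → ∅
[19] deliver 0→4 → ∅
[20] deliver 4→3 → ∅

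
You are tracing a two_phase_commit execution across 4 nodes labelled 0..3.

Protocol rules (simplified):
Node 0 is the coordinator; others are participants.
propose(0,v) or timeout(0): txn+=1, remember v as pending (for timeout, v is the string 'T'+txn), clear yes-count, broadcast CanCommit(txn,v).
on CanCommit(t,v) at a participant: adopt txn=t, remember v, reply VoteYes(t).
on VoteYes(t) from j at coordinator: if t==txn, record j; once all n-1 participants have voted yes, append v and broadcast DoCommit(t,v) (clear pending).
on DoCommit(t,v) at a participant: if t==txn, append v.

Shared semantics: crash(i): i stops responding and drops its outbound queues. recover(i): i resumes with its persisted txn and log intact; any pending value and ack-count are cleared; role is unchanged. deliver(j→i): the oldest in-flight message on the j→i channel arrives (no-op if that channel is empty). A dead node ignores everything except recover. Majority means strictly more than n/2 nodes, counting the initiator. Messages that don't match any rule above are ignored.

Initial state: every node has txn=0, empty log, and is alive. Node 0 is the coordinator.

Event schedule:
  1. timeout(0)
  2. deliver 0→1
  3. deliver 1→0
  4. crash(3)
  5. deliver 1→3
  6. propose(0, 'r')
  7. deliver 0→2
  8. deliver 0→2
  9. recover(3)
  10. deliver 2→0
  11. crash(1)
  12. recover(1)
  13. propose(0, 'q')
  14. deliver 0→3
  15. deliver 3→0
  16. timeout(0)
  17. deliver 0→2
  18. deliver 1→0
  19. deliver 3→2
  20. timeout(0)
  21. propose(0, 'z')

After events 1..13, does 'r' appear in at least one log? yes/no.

e1 timeout(0): 0[coor,t=1,-]
e2 deliver 0→1: 1[part,t=1,-]
e3 deliver 1→0: ·
e4 crash(3): 3[✗part,t=0,-]
e5 deliver 1→3: ·
e6 propose(0,'r'): 0[coor,t=2,-]
e7 deliver 0→2: 2[part,t=1,-]
e8 deliver 0→2: 2[part,t=2,-]
e9 recover(3): 3[part,t=0,-]
e10 deliver 2→0: ·
e11 crash(1): 1[✗part,t=1,-]
e12 recover(1): 1[part,t=1,-]
e13 propose(0,'q'): 0[coor,t=3,-]

no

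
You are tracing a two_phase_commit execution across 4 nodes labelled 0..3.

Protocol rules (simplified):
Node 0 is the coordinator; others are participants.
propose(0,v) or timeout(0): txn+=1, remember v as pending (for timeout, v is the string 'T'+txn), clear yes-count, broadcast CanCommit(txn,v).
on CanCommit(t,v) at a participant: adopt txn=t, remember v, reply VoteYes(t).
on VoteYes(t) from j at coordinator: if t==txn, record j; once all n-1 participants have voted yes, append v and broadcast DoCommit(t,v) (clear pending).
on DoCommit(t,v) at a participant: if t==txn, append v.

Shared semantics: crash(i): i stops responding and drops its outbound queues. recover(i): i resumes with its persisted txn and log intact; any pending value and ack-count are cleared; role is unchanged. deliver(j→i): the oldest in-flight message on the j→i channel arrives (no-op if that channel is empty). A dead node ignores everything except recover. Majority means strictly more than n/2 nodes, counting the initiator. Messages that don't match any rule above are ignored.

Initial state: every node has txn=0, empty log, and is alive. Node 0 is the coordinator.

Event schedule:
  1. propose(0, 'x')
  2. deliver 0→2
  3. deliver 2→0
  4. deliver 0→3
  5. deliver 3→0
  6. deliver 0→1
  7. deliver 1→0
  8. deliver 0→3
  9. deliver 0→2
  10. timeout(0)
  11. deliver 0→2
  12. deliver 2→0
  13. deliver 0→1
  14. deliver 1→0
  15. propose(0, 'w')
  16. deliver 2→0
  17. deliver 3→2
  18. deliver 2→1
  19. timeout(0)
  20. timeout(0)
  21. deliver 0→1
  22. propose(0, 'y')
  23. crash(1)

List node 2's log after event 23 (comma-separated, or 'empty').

1. propose(0,'x'):  <0:coor t1 ->
2. deliver 0→2:  <2:part t1 ->
3. deliver 2→0:  nop
4. deliver 0→3:  <3:part t1 ->
5. deliver 3→0:  nop
6. deliver 0→1:  <1:part t1 ->
7. deliver 1→0:  <0:coor t1 x>
8. deliver 0→3:  <3:part t1 x>
9. deliver 0→2:  <2:part t1 x>
10. timeout(0):  <0:coor t2 x>
11. deliver 0→2:  <2:part t2 x>
12. deliver 2→0:  nop
13. deliver 0→1:  <1:part t1 x>
14. deliver 1→0:  nop
15. propose(0,'w'):  <0:coor t3 x>
16. deliver 2→0:  nop
17. deliver 3→2:  nop
18. deliver 2→1:  nop
19. timeout(0):  <0:coor t4 x>
20. timeout(0):  <0:coor t5 x>
21. deliver 0→1:  <1:part t2 x>
22. propose(0,'y'):  <0:coor t6 x>
23. crash(1):  <1:✗part t2 x>

x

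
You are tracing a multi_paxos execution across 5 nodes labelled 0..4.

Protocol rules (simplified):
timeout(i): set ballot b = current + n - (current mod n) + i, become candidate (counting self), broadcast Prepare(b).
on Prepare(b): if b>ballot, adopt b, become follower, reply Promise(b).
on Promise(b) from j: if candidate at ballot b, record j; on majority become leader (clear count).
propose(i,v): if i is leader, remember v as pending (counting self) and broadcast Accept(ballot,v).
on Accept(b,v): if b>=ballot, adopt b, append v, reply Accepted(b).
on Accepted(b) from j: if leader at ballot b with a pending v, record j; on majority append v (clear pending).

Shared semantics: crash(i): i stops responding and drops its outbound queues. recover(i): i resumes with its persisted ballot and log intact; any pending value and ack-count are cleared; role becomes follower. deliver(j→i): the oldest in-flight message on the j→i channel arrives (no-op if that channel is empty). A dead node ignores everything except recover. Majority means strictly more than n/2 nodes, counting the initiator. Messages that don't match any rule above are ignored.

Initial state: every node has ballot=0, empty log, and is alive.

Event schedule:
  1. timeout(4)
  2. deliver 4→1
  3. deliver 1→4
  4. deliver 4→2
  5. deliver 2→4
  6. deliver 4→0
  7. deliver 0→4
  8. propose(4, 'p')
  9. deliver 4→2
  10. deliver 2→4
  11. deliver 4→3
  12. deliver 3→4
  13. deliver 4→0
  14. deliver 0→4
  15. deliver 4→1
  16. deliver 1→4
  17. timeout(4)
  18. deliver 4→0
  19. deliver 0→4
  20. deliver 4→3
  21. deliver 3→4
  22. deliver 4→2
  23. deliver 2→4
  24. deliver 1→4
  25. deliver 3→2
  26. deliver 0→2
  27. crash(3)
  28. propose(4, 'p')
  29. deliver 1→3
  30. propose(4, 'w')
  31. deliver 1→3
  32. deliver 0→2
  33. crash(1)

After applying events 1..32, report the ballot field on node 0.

14

step 1 timeout(4): 4={cand,b=9,log=-}
step 2 deliver 4→1: 1={foll,b=9,log=-}
step 3 deliver 1→4: —
step 4 deliver 4→2: 2={foll,b=9,log=-}
step 5 deliver 2→4: 4={lead,b=9,log=-}
step 6 deliver 4→0: 0={foll,b=9,log=-}
step 7 deliver 0→4: —
step 8 propose(4,'p'): —
step 9 deliver 4→2: 2={foll,b=9,log=p}
step 10 deliver 2→4: —
step 11 deliver 4→3: 3={foll,b=9,log=-}
step 12 deliver 3→4: —
step 13 deliver 4→0: 0={foll,b=9,log=p}
step 14 deliver 0→4: 4={lead,b=9,log=p}
step 15 deliver 4→1: 1={foll,b=9,log=p}
step 16 deliver 1→4: —
step 17 timeout(4): 4={cand,b=14,log=p}
step 18 deliver 4→0: 0={foll,b=14,log=p}
step 19 deliver 0→4: —
step 20 deliver 4→3: 3={foll,b=9,log=p}
step 21 deliver 3→4: —
step 22 deliver 4→2: 2={foll,b=14,log=p}
step 23 deliver 2→4: 4={lead,b=14,log=p}
step 24 deliver 1→4: —
step 25 deliver 3→2: —
step 26 deliver 0→2: —
step 27 crash(3): 3={✗foll,b=9,log=p}
step 28 propose(4,'p'): —
step 29 deliver 1→3: —
step 30 propose(4,'w'): —
step 31 deliver 1→3: —
step 32 deliver 0→2: —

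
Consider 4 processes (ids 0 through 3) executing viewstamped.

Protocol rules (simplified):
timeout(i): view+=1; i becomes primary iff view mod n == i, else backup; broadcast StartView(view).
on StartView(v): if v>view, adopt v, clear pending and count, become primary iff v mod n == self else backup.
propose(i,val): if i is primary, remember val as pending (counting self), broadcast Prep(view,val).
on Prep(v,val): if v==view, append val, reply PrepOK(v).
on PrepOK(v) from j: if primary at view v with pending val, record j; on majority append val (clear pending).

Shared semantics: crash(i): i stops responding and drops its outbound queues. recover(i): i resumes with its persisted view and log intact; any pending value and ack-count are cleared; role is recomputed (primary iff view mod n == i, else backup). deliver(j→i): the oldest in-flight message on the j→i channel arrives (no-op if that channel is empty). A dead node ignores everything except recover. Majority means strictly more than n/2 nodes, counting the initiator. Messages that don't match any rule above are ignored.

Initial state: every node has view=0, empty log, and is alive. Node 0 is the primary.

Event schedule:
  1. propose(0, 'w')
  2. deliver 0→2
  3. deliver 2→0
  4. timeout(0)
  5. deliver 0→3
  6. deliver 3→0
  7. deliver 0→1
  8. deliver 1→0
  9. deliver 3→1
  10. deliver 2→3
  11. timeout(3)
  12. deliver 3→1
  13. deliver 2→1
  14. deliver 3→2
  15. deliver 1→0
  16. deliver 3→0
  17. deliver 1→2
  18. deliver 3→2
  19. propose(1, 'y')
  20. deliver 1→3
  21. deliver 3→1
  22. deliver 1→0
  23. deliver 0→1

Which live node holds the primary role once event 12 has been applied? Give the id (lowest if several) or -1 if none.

after 1 — propose(0,'w'): ·
after 2 — deliver 0→2: n2:back/v0/[w]
after 3 — deliver 2→0: ·
after 4 — timeout(0): n0:back/v1/[-]
after 5 — deliver 0→3: n3:back/v0/[w]
after 6 — deliver 3→0: ·
after 7 — deliver 0→1: n1:back/v0/[w]
after 8 — deliver 1→0: ·
after 9 — deliver 3→1: ·
after 10 — deliver 2→3: ·
after 11 — timeout(3): n3:back/v1/[w]
after 12 — deliver 3→1: n1:prim/v1/[w]

1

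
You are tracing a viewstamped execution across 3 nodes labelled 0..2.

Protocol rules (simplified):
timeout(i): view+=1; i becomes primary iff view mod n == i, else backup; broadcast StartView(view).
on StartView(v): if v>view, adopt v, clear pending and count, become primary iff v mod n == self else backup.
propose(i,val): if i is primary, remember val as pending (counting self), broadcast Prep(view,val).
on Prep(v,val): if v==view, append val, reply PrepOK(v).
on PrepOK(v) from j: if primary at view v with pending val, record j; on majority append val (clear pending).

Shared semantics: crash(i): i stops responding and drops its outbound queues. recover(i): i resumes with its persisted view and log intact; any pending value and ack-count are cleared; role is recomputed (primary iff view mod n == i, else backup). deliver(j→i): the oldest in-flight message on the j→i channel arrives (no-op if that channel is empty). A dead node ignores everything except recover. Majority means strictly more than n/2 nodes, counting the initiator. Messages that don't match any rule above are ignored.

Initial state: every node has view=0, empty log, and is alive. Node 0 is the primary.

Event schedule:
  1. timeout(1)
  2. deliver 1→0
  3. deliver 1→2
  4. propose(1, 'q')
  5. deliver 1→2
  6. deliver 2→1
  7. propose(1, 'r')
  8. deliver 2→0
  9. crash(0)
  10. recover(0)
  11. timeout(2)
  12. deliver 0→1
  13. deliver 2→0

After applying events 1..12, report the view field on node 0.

[1] timeout(1) → N1(prim v1 [-])
[2] deliver 1→0 → N0(back v1 [-])
[3] deliver 1→2 → N2(back v1 [-])
[4] propose(1,'q') → ∅
[5] deliver 1→2 → N2(back v1 [q])
[6] deliver 2→1 → N1(prim v1 [q])
[7] propose(1,'r') → ∅
[8] deliver 2→0 → ∅
[9] crash(0) → N0(✗back v1 [-])
[10] recover(0) → N0(back v1 [-])
[11] timeout(2) → N2(prim v2 [q])
[12] deliver 0→1 → ∅

1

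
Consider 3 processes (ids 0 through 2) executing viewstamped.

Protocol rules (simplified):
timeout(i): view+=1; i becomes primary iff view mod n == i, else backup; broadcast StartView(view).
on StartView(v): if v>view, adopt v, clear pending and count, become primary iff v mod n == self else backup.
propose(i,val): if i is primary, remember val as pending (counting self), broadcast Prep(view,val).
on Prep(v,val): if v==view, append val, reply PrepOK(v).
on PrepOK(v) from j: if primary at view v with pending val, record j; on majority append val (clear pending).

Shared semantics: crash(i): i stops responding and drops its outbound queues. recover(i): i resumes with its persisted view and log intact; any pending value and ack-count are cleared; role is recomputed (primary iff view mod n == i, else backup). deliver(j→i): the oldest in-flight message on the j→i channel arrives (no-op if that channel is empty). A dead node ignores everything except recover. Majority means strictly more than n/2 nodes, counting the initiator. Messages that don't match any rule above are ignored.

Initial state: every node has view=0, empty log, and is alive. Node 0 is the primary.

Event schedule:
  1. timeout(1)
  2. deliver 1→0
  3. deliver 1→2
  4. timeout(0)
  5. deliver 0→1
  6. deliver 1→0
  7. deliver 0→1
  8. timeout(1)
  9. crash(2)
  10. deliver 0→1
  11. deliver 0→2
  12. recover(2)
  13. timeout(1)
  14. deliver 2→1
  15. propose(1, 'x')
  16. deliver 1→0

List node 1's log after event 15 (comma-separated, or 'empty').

after 1 — timeout(1): n1:prim/v1/[-]
after 2 — deliver 1→0: n0:back/v1/[-]
after 3 — deliver 1→2: n2:back/v1/[-]
after 4 — timeout(0): n0:back/v2/[-]
after 5 — deliver 0→1: n1:back/v2/[-]
after 6 — deliver 1→0: ·
after 7 — deliver 0→1: ·
after 8 — timeout(1): n1:back/v3/[-]
after 9 — crash(2): n2:✗back/v1/[-]
after 10 — deliver 0→1: ·
after 11 — deliver 0→2: ·
after 12 — recover(2): n2:back/v1/[-]
after 13 — timeout(1): n1:prim/v4/[-]
after 14 — deliver 2→1: ·
after 15 — propose(1,'x'): ·

empty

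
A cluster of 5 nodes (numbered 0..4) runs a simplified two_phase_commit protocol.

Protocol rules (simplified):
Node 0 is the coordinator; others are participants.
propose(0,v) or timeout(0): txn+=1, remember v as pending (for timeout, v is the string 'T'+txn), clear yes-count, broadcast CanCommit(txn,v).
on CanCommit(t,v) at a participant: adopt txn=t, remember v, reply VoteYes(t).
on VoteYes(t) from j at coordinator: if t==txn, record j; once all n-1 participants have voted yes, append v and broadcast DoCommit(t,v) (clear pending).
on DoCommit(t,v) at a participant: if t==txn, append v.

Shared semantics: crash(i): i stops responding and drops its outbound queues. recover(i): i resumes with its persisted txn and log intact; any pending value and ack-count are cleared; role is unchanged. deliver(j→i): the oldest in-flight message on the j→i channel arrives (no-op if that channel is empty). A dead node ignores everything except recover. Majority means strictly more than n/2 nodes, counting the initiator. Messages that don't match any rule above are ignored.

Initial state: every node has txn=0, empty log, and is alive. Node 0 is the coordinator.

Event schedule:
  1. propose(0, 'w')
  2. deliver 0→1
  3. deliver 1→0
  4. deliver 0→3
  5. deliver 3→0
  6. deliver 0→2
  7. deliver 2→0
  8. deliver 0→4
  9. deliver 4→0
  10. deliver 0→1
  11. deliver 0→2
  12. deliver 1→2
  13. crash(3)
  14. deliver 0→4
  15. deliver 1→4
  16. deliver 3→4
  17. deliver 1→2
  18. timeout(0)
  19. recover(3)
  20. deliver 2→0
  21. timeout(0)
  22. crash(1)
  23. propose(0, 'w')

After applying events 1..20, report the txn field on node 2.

after 1 — propose(0,'w'): n0:coor/t1/[-]
after 2 — deliver 0→1: n1:part/t1/[-]
after 3 — deliver 1→0: ·
after 4 — deliver 0→3: n3:part/t1/[-]
after 5 — deliver 3→0: ·
after 6 — deliver 0→2: n2:part/t1/[-]
after 7 — deliver 2→0: ·
after 8 — deliver 0→4: n4:part/t1/[-]
after 9 — deliver 4→0: n0:coor/t1/[w]
after 10 — deliver 0→1: n1:part/t1/[w]
after 11 — deliver 0→2: n2:part/t1/[w]
after 12 — deliver 1→2: ·
after 13 — crash(3): n3:✗part/t1/[-]
after 14 — deliver 0→4: n4:part/t1/[w]
after 15 — deliver 1→4: ·
after 16 — deliver 3→4: ·
after 17 — deliver 1→2: ·
after 18 — timeout(0): n0:coor/t2/[w]
after 19 — recover(3): n3:part/t1/[-]
after 20 — deliver 2→0: ·

1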